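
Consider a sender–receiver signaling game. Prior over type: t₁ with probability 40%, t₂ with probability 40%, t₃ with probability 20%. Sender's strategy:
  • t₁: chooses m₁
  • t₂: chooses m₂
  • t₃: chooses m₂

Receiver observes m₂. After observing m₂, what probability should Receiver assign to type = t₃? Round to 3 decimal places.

0.333

Apply Bayes' rule using the sender's strategy as the likelihood.
P(m₂) = 0.4·0 + 0.4·1 + 0.2·1 = 0.6
P(t₃ | m₂) = (0.2·1) / 0.6 = 0.2 / 0.6 = 0.333333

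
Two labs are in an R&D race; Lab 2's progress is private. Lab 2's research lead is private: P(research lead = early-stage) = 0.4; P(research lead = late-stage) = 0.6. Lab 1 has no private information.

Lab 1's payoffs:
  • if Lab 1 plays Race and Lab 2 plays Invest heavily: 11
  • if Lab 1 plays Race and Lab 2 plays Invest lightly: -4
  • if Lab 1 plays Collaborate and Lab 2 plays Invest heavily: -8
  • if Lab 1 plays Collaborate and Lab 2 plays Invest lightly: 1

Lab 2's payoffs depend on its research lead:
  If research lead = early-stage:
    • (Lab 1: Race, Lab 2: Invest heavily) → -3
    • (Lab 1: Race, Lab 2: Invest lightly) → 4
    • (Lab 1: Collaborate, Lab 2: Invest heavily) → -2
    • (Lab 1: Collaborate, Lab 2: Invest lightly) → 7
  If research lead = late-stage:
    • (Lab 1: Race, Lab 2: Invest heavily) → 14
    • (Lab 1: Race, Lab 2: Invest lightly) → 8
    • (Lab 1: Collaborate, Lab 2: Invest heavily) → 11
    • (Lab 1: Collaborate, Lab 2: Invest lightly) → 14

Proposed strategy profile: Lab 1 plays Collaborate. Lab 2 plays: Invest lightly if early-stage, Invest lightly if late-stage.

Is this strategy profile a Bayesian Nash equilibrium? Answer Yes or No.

Lab 1 plays Collaborate: E[Collaborate] = 0.4·(1) + 0.6·(1) = 1; E[Race] = -4. Best-responding. ✓
Lab 2 (research lead early-stage), facing Collaborate: Invest heavily gives -2, Invest lightly gives 7. Proposed Invest lightly is best. ✓
Lab 2 (research lead late-stage), facing Collaborate: Invest heavily gives 11, Invest lightly gives 14. Proposed Invest lightly is best. ✓

Yes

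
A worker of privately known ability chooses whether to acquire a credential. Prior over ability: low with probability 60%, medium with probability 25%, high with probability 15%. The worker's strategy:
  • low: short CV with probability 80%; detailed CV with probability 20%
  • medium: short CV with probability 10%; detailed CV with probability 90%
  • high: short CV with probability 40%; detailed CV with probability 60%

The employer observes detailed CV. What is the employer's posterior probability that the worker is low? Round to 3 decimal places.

0.276

P(detailed CV) = 0.6·0.2 + 0.25·0.9 + 0.15·0.6 = 0.435
P(low | detailed CV) = (0.6·0.2) / 0.435 = 0.12 / 0.435 = 0.275862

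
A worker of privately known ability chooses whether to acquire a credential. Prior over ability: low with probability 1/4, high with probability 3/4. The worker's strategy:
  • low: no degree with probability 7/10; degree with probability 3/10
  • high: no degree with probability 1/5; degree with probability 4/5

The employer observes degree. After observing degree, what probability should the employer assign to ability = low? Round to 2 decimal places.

0.11

P(degree) = (1/4)·(3/10) + (3/4)·(4/5) = 27/40
P(low | degree) = ((1/4)·(3/10)) / (27/40) = (3/40) / (27/40) = 1/9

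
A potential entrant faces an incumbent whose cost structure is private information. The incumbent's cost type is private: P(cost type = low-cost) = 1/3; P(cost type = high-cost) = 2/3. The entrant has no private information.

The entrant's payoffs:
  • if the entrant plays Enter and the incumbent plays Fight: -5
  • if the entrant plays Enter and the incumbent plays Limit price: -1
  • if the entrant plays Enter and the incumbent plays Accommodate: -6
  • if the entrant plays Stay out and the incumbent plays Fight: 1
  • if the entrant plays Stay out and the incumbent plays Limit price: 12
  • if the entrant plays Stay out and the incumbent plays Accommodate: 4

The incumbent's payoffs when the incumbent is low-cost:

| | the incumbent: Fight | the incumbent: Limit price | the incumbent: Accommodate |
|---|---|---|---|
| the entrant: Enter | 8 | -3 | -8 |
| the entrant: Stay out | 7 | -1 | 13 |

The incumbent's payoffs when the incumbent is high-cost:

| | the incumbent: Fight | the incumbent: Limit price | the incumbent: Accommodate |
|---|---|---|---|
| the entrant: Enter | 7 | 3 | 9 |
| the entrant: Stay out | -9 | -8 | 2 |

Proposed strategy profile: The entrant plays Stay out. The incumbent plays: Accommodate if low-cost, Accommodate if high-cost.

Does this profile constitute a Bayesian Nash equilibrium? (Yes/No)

A profile is a BNE iff every type of every player is best-responding given beliefs about the other side.
The entrant plays Stay out: E[Stay out] = 1/3·(4) + 2/3·(4) = 4; E[Enter] = -6. Best-responding. ✓
The incumbent (cost type low-cost), facing Stay out: Fight gives 7, Limit price gives -1, Accommodate gives 13. Proposed Accommodate is best. ✓
The incumbent (cost type high-cost), facing Stay out: Fight gives -9, Limit price gives -8, Accommodate gives 2. Proposed Accommodate is best. ✓

Yes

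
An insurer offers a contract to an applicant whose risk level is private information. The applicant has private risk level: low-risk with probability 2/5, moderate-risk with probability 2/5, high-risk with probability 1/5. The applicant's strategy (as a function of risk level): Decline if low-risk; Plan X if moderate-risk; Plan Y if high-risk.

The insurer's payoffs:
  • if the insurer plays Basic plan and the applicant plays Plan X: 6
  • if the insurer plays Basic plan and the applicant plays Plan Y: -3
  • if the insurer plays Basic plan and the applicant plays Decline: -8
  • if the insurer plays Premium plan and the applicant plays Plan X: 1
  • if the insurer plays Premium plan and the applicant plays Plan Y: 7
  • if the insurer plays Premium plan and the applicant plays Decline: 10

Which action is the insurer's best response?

E[Basic plan] = 2/5·(-8) + 2/5·(6) + 1/5·(-3) = -7/5
E[Premium plan] = 2/5·(10) + 2/5·(1) + 1/5·(7) = 29/5
Best response: Premium plan (29/5 is the largest).

Premium plan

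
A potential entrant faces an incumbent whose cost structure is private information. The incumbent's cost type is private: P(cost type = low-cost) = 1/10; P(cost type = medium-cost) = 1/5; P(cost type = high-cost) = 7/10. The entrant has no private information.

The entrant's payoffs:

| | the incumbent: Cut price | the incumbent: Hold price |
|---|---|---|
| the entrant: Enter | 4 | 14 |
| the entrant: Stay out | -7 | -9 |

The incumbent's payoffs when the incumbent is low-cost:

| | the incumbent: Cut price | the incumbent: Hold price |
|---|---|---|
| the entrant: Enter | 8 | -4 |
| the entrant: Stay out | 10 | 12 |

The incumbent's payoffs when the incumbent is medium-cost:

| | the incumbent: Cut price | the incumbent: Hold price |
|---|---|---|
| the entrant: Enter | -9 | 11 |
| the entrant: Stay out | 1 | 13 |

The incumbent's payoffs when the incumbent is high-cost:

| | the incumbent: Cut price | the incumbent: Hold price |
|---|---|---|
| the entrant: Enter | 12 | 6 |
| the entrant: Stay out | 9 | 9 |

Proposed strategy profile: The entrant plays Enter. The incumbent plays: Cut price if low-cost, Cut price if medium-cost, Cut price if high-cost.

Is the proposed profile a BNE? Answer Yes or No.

No

A profile is a BNE iff every type of every player is best-responding given beliefs about the other side.
The entrant plays Enter: E[Enter] = 1/10·(4) + 1/5·(4) + 7/10·(4) = 4; E[Stay out] = -7. Best-responding. ✓
The incumbent (cost type low-cost), facing Enter: Cut price gives 8, Hold price gives -4. Proposed Cut price is best. ✓
The incumbent (cost type medium-cost), facing Enter: Cut price gives -9, Hold price gives 11. Proposed Cut price is not best — profitable deviation exists. ✗
The incumbent (cost type high-cost), facing Enter: Cut price gives 12, Hold price gives 6. Proposed Cut price is best. ✓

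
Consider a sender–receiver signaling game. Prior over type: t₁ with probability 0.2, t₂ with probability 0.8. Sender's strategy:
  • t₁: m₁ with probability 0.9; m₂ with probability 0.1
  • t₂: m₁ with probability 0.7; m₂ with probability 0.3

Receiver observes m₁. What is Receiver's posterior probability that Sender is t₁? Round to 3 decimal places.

0.243

Apply Bayes' rule using the sender's strategy as the likelihood.
P(m₁) = 0.2·0.9 + 0.8·0.7 = 0.74
P(t₁ | m₁) = (0.2·0.9) / 0.74 = 0.18 / 0.74 = 0.243243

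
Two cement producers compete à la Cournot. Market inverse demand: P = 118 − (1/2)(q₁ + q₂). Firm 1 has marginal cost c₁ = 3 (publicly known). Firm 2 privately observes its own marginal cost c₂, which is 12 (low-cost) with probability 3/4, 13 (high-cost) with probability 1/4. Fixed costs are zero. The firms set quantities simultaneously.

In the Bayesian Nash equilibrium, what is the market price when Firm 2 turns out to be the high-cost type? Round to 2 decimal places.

44.79

Type-c best response for Firm 2: q₂(c) = (118 − c) − q₁/2.
Firm 1 maximizes expected profit; its first-order condition is 118 − q₁ − (1/2)E[q₂] − 3 = 0.
Substituting E[q₂] and solving: E[c₂] = 12.25, so q₁ = (118 − 2·3 + 12.25)/(3/2) = 82.8333.
q₂(high-cost) = 63.5833, so P = 118 − (1/2)·(82.8333 + 63.5833) = 44.7917.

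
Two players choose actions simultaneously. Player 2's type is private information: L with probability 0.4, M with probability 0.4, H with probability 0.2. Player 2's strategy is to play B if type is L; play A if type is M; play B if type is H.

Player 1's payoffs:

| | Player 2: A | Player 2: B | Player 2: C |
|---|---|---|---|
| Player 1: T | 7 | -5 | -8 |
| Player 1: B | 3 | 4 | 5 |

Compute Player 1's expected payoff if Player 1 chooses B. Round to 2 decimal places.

3.60

E[B] = 0.4·4 + 0.4·3 + 0.2·4 = 1.6 + 1.2 + 0.8 = 3.6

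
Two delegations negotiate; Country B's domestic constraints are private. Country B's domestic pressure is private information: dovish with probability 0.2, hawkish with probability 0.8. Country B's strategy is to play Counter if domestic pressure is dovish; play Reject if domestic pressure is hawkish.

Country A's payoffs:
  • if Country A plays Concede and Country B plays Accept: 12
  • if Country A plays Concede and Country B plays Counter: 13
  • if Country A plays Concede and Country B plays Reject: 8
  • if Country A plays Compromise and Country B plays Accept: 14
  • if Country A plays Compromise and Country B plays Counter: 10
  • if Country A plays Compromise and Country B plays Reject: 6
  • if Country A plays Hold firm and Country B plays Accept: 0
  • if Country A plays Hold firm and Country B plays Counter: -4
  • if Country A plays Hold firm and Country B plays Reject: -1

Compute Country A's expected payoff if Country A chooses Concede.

E[Concede] = 0.2·13 + 0.8·8 = 2.6 + 6.4 = 9

9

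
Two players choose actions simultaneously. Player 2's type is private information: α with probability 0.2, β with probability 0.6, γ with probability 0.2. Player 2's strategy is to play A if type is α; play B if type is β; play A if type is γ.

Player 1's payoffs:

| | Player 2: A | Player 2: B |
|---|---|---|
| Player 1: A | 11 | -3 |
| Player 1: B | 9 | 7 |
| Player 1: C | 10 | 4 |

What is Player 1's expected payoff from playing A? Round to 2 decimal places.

E[A] = 0.2·11 + 0.6·(-3) + 0.2·11 = 2.2 + (-1.8) + 2.2 = 2.6

2.60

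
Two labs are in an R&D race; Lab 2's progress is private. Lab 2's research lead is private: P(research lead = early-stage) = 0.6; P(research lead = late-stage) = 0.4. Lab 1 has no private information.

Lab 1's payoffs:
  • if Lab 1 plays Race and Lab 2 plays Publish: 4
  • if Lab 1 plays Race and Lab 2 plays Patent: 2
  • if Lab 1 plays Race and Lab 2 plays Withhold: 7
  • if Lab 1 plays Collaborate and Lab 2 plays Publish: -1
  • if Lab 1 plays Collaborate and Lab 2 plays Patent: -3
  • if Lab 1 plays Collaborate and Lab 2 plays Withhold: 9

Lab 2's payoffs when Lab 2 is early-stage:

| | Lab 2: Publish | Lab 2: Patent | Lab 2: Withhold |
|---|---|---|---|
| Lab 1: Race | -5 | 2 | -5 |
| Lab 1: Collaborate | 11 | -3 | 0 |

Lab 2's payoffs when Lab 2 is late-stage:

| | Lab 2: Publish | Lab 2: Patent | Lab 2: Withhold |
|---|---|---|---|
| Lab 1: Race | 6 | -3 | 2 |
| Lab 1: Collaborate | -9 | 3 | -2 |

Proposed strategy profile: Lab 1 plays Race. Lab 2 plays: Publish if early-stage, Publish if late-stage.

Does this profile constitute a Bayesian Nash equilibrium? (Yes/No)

Lab 1 plays Race: E[Race] = 0.6·(4) + 0.4·(4) = 4; E[Collaborate] = -1. Best-responding. ✓
Lab 2 (research lead early-stage), facing Race: Publish gives -5, Patent gives 2, Withhold gives -5. Proposed Publish is not best — profitable deviation exists. ✗
Lab 2 (research lead late-stage), facing Race: Publish gives 6, Patent gives -3, Withhold gives 2. Proposed Publish is best. ✓

No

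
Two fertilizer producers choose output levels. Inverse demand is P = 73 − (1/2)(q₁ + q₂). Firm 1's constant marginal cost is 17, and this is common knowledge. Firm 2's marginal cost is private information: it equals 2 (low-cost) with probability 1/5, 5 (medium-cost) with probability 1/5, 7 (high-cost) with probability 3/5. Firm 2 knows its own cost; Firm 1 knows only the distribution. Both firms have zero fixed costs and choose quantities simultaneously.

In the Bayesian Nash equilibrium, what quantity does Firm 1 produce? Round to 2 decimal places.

29.73

Each type of Firm 2 best-responds to q₁; Firm 1 best-responds to the expected q₂ over Firm 2's types.
Firm 2 with cost c maximizes (73 − (1/2)(q₁+q₂) − c)·q₂, giving q₂(c) = (73 − c − (1/2)q₁).
E[c₂] = 1/5·2 + 1/5·5 + 3/5·7 = 5.6
Firm 1's FOC against E[q₂] yields q₁ = (73 − 2·17 + E[c₂])/(3/2) = (73 − 34 + 5.6)/(3/2) = 29.7333.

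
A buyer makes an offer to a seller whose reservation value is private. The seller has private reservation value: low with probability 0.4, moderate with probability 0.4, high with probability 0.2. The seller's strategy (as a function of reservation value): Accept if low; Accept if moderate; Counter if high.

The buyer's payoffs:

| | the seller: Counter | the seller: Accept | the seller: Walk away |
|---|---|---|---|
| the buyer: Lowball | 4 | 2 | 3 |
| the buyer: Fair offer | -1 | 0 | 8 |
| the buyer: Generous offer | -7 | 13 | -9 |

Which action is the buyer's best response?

Generous offer

E[Lowball] = 0.4·(2) + 0.4·(2) + 0.2·(4) = 2.4
E[Fair offer] = 0.4·(0) + 0.4·(0) + 0.2·(-1) = -0.2
E[Generous offer] = 0.4·(13) + 0.4·(13) + 0.2·(-7) = 9
Best response: Generous offer (9 is the largest).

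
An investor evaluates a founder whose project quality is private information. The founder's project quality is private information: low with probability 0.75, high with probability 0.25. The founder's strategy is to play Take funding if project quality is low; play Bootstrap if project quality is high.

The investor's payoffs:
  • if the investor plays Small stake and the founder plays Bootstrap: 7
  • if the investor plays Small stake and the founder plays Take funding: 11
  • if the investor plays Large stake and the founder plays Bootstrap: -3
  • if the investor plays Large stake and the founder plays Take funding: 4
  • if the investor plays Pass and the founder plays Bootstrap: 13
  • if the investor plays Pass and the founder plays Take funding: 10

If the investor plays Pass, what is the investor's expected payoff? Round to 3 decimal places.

Take the expectation over the founder's project quality, weighting each type's action by its prior probability.
E[Pass] = 0.75·10 + 0.25·13 = 7.5 + 3.25 = 10.75

10.750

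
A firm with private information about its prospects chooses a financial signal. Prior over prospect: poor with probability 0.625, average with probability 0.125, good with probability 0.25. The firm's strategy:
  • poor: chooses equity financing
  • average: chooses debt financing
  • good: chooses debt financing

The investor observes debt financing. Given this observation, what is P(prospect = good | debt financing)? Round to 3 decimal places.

P(debt financing) = 0.625·0 + 0.125·1 + 0.25·1 = 0.375
P(good | debt financing) = (0.25·1) / 0.375 = 0.25 / 0.375 = 0.666667

0.667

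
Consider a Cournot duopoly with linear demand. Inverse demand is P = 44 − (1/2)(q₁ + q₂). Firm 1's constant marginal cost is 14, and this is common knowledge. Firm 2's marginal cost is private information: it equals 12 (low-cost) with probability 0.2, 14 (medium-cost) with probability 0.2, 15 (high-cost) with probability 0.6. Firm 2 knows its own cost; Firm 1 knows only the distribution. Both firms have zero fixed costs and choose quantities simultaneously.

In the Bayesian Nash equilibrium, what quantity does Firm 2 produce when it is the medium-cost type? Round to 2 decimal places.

Type-c best response for Firm 2: q₂(c) = (44 − c) − q₁/2.
Firm 1 maximizes expected profit; its first-order condition is 44 − q₁ − (1/2)E[q₂] − 14 = 0.
Substituting E[q₂] and solving: E[c₂] = 14.2, so q₁ = (44 − 2·14 + 14.2)/(3/2) = 20.1333.
q₂(medium-cost) = (44 − 14 − (1/2)·20.1333) = 19.9333.

19.93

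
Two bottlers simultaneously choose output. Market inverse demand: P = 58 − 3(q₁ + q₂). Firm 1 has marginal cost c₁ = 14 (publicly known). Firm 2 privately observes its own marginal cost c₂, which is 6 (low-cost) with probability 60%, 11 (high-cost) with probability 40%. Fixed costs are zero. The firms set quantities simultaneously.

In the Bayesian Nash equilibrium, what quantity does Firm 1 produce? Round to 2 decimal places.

4.22

Firm 2 with cost c maximizes (58 − 3(q₁+q₂) − c)·q₂, giving q₂(c) = (58 − c − 3q₁)/6.
E[c₂] = 0.6·6 + 0.4·11 = 8
Firm 1's FOC against E[q₂] yields q₁ = (58 − 2·14 + E[c₂])/9 = (58 − 28 + 8)/9 = 4.22222.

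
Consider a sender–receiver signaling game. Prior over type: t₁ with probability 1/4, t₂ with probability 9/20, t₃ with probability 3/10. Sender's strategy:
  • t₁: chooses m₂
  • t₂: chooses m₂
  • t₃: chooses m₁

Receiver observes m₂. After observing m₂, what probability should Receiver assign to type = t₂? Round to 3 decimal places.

0.643

P(m₂) = (1/4)·1 + (9/20)·1 + (3/10)·0 = 7/10
P(t₂ | m₂) = ((9/20)·1) / (7/10) = (9/20) / (7/10) = 9/14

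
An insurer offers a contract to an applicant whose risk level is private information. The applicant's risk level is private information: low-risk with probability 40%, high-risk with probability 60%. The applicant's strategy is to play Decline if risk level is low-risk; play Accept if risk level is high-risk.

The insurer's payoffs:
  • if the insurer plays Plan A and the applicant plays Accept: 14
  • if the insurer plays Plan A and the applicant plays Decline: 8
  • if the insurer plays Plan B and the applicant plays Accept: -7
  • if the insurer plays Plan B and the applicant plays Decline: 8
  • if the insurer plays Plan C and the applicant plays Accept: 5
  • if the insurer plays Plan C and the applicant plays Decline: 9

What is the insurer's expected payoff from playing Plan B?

-1

E[Plan B] = 0.4·8 + 0.6·(-7) = 3.2 + (-4.2) = -1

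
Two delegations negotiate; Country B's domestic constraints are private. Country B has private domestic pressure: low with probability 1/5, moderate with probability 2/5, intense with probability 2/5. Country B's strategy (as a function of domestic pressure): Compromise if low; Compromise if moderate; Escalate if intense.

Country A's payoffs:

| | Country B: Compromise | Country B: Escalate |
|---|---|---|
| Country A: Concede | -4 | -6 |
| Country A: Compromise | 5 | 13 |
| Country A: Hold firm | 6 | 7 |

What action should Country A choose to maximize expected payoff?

E[Concede] = 1/5·(-4) + 2/5·(-4) + 2/5·(-6) = -24/5
E[Compromise] = 1/5·(5) + 2/5·(5) + 2/5·(13) = 41/5
E[Hold firm] = 1/5·(6) + 2/5·(6) + 2/5·(7) = 32/5
Best response: Compromise (41/5 is the largest).

Compromise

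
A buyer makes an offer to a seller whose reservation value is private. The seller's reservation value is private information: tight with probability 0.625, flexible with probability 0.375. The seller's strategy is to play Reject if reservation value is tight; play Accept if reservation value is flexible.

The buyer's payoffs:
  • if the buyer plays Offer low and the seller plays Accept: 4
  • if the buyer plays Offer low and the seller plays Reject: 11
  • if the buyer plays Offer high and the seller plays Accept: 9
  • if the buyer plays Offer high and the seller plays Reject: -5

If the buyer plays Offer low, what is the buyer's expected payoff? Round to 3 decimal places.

8.375

E[Offer low] = 0.625·11 + 0.375·4 = 6.875 + 1.5 = 8.375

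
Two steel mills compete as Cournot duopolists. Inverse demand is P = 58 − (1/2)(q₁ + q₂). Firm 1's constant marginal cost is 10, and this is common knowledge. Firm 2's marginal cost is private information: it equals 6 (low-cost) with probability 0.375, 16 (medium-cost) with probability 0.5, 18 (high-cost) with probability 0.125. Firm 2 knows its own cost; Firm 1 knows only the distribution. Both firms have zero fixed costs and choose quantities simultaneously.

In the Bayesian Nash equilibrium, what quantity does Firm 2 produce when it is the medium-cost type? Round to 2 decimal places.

Type-c best response for Firm 2: q₂(c) = (58 − c) − q₁/2.
Firm 1 maximizes expected profit; its first-order condition is 58 − q₁ − (1/2)E[q₂] − 10 = 0.
Substituting E[q₂] and solving: E[c₂] = 12.5, so q₁ = (58 − 2·10 + 12.5)/(3/2) = 33.6667.
q₂(medium-cost) = (58 − 16 − (1/2)·33.6667) = 25.1667.

25.17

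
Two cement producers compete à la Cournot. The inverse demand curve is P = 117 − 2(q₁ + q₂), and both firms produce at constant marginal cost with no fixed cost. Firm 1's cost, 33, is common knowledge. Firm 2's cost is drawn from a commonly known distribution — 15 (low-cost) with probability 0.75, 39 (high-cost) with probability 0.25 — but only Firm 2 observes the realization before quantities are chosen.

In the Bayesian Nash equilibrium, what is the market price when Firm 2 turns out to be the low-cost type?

54

Type-c best response for Firm 2: q₂(c) = (117 − c)/4 − q₁/2.
Firm 1 maximizes expected profit; its first-order condition is 117 − 4q₁ − 2E[q₂] − 33 = 0.
Substituting E[q₂] and solving: E[c₂] = 21, so q₁ = (117 − 2·33 + 21)/6 = 12.
q₂(low-cost) = 19.5, so P = 117 − 2·(12 + 19.5) = 54.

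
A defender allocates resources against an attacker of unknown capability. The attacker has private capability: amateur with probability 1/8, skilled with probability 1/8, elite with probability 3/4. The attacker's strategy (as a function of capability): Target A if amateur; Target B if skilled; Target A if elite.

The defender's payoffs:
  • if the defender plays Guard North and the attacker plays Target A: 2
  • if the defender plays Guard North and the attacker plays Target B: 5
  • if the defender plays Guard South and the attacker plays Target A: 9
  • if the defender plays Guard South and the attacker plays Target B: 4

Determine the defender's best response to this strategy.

E[Guard North] = 1/8·(2) + 1/8·(5) + 3/4·(2) = 19/8
E[Guard South] = 1/8·(9) + 1/8·(4) + 3/4·(9) = 67/8
Best response: Guard South (67/8 is the largest).

Guard South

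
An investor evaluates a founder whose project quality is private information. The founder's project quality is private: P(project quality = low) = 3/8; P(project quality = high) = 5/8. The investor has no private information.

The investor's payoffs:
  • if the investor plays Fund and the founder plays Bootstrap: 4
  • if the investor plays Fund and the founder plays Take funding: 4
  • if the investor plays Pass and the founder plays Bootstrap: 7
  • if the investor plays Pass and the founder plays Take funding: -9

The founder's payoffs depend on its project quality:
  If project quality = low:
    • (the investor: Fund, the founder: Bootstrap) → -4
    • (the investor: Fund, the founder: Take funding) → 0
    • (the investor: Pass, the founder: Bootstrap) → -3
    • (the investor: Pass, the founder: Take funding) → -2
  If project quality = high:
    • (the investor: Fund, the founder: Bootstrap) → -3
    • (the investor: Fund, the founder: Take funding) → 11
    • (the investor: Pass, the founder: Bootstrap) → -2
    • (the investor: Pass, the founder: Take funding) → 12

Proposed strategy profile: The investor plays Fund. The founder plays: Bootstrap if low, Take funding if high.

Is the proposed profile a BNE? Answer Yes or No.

A profile is a BNE iff every type of every player is best-responding given beliefs about the other side.
The investor plays Fund: E[Fund] = 3/8·(4) + 5/8·(4) = 4; E[Pass] = -3. Best-responding. ✓
The founder (project quality low), facing Fund: Bootstrap gives -4, Take funding gives 0. Proposed Bootstrap is not best — profitable deviation exists. ✗
The founder (project quality high), facing Fund: Bootstrap gives -3, Take funding gives 11. Proposed Take funding is best. ✓

No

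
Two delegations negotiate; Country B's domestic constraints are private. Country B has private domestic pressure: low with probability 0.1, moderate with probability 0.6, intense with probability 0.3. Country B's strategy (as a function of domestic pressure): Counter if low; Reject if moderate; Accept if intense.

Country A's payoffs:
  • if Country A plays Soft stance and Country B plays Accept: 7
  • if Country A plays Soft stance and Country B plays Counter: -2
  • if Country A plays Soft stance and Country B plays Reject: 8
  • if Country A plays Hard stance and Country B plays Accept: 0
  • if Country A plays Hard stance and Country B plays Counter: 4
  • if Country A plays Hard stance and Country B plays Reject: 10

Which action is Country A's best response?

Soft stance

E[Soft stance] = 0.1·(-2) + 0.6·(8) + 0.3·(7) = 6.7
E[Hard stance] = 0.1·(4) + 0.6·(10) + 0.3·(0) = 6.4
Best response: Soft stance (6.7 is the largest).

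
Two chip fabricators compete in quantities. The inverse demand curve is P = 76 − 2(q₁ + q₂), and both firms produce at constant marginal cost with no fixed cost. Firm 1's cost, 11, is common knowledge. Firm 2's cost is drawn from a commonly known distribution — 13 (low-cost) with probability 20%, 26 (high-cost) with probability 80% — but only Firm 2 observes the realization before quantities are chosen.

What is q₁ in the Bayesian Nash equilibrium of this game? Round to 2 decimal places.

12.90

Each type of Firm 2 best-responds to q₁; Firm 1 best-responds to the expected q₂ over Firm 2's types.
Firm 2 with cost c maximizes (76 − 2(q₁+q₂) − c)·q₂, giving q₂(c) = (76 − c − 2q₁)/4.
E[c₂] = 0.2·13 + 0.8·26 = 23.4
Firm 1's FOC against E[q₂] yields q₁ = (76 − 2·11 + E[c₂])/6 = (76 − 22 + 23.4)/6 = 12.9.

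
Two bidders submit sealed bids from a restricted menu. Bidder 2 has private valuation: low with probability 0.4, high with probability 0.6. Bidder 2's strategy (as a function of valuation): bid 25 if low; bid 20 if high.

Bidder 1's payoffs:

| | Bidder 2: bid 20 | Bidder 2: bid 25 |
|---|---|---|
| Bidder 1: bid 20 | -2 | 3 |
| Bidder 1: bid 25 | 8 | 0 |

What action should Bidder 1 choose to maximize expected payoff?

E[bid 20] = 0.4·(3) + 0.6·(-2) = 0
E[bid 25] = 0.4·(0) + 0.6·(8) = 4.8
Best response: bid 25 (4.8 is the largest).

bid 25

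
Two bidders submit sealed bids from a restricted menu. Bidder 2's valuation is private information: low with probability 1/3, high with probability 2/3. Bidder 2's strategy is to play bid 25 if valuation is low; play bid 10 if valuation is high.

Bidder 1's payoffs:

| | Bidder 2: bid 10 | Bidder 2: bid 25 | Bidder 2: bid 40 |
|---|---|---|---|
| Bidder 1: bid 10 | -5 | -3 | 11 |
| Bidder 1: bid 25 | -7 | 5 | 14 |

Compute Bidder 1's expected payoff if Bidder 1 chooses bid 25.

-3

Take the expectation over Bidder 2's valuation, weighting each type's action by its prior probability.
E[bid 25] = 1/3·5 + 2/3·(-7) = 5/3 + (-14/3) = -3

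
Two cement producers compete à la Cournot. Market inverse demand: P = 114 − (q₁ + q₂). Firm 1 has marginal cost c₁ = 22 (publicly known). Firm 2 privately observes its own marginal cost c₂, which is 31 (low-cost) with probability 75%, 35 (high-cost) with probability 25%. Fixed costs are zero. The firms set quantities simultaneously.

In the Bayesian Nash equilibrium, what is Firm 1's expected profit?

Type-c best response for Firm 2: q₂(c) = (114 − c)/2 − q₁/2.
Firm 1 maximizes expected profit; its first-order condition is 114 − 2q₁ − E[q₂] − 22 = 0.
Substituting E[q₂] and solving: E[c₂] = 32, so q₁ = (114 − 2·22 + 32)/3 = 34.
E[P] = 114 − (q₁ + E[q₂]) = 56; Firm 1's expected profit = (E[P] − 22)·q₁ = (56 − 22)·34 = 1156.

1156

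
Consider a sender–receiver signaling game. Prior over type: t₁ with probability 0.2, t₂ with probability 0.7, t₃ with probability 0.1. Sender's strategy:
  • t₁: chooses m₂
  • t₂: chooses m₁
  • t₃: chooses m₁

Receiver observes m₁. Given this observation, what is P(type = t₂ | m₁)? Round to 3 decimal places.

P(m₁) = 0.2·0 + 0.7·1 + 0.1·1 = 0.8
P(t₂ | m₁) = (0.7·1) / 0.8 = 0.7 / 0.8 = 0.875

0.875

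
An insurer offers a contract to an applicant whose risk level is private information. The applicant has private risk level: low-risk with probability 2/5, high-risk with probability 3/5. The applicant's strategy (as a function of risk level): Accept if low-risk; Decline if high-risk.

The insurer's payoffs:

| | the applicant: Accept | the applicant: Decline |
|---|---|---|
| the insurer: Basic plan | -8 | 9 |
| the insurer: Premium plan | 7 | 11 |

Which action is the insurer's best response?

Compute the insurer's expected payoff for each action, taking the expectation over the applicant's type.
E[Basic plan] = 2/5·(-8) + 3/5·(9) = 11/5
E[Premium plan] = 2/5·(7) + 3/5·(11) = 47/5
Best response: Premium plan (47/5 is the largest).

Premium plan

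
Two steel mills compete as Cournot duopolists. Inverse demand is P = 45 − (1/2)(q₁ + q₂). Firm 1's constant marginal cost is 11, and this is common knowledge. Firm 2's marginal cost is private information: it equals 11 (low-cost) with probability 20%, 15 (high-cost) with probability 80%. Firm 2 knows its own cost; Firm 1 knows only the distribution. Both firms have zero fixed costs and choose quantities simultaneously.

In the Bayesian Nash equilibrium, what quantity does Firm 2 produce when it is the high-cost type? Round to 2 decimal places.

Each type of Firm 2 best-responds to q₁; Firm 1 best-responds to the expected q₂ over Firm 2's types.
Firm 2 with cost c maximizes (45 − (1/2)(q₁+q₂) − c)·q₂, giving q₂(c) = (45 − c − (1/2)q₁).
E[c₂] = 0.2·11 + 0.8·15 = 14.2
Firm 1's FOC against E[q₂] yields q₁ = (45 − 2·11 + E[c₂])/(3/2) = (45 − 22 + 14.2)/(3/2) = 24.8.
q₂(high-cost) = (45 − 15 − (1/2)·24.8) = 17.6.

17.60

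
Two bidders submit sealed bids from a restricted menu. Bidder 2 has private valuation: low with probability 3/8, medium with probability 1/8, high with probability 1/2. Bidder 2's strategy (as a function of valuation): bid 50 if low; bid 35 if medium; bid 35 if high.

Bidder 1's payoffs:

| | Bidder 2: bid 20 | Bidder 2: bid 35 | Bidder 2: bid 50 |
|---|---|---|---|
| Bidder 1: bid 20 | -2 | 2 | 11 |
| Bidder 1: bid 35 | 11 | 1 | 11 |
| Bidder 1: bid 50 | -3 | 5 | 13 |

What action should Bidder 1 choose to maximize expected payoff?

bid 50

E[bid 20] = 3/8·(11) + 1/8·(2) + 1/2·(2) = 43/8
E[bid 35] = 3/8·(11) + 1/8·(1) + 1/2·(1) = 19/4
E[bid 50] = 3/8·(13) + 1/8·(5) + 1/2·(5) = 8
Best response: bid 50 (8 is the largest).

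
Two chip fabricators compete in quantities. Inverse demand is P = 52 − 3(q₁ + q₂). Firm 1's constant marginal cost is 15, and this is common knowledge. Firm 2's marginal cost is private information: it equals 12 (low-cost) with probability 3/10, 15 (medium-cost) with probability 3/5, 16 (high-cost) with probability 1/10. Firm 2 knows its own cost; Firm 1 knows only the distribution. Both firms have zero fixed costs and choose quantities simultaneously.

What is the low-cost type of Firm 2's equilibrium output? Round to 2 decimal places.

4.66

Each type of Firm 2 best-responds to q₁; Firm 1 best-responds to the expected q₂ over Firm 2's types.
Firm 2 with cost c maximizes (52 − 3(q₁+q₂) − c)·q₂, giving q₂(c) = (52 − c − 3q₁)/6.
E[c₂] = 3/10·12 + 3/5·15 + 1/10·16 = 14.2
Firm 1's FOC against E[q₂] yields q₁ = (52 − 2·15 + E[c₂])/9 = (52 − 30 + 14.2)/9 = 4.02222.
q₂(low-cost) = (52 − 12 − 3·4.02222)/6 = 4.65556.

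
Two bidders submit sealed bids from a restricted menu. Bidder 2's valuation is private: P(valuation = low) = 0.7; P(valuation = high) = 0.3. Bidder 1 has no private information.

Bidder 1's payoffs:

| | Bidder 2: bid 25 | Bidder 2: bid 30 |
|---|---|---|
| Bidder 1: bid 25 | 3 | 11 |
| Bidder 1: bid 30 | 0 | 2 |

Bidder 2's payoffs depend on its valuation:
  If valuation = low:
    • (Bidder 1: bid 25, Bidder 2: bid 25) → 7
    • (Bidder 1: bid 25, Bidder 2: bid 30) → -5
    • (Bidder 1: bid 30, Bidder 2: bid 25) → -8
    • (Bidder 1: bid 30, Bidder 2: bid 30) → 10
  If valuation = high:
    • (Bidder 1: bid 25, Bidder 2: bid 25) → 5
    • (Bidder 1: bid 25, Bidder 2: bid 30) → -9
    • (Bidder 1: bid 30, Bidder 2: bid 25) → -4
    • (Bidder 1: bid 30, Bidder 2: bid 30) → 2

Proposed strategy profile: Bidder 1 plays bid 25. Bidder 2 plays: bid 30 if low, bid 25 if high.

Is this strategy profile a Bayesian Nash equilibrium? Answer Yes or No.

Bidder 1 plays bid 25: E[bid 25] = 0.7·(11) + 0.3·(3) = 8.6; E[bid 30] = 1.4. Best-responding. ✓
Bidder 2 (valuation low), facing bid 25: bid 25 gives 7, bid 30 gives -5. Proposed bid 30 is not best — profitable deviation exists. ✗
Bidder 2 (valuation high), facing bid 25: bid 25 gives 5, bid 30 gives -9. Proposed bid 25 is best. ✓

No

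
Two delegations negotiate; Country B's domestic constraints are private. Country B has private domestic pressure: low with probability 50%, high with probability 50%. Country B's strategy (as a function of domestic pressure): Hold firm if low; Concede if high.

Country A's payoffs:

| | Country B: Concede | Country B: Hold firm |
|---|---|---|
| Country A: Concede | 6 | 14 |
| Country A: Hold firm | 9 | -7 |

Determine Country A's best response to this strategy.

Concede

E[Concede] = 0.5·(14) + 0.5·(6) = 10
E[Hold firm] = 0.5·(-7) + 0.5·(9) = 1
Best response: Concede (10 is the largest).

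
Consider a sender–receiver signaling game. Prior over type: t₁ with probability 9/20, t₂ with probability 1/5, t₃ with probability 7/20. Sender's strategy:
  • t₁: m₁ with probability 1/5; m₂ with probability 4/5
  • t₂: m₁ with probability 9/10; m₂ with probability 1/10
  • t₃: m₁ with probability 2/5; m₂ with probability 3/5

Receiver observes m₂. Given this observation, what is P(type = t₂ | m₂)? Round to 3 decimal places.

0.034

P(m₂) = (9/20)·(4/5) + (1/5)·(1/10) + (7/20)·(3/5) = 59/100
P(t₂ | m₂) = ((1/5)·(1/10)) / (59/100) = (1/50) / (59/100) = 2/59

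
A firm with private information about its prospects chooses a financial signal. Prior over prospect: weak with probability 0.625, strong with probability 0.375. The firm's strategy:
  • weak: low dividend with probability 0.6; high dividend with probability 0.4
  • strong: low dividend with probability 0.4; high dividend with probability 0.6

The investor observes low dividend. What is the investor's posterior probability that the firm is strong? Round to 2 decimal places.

P(low dividend) = 0.625·0.6 + 0.375·0.4 = 0.525
P(strong | low dividend) = (0.375·0.4) / 0.525 = 0.15 / 0.525 = 0.285714

0.29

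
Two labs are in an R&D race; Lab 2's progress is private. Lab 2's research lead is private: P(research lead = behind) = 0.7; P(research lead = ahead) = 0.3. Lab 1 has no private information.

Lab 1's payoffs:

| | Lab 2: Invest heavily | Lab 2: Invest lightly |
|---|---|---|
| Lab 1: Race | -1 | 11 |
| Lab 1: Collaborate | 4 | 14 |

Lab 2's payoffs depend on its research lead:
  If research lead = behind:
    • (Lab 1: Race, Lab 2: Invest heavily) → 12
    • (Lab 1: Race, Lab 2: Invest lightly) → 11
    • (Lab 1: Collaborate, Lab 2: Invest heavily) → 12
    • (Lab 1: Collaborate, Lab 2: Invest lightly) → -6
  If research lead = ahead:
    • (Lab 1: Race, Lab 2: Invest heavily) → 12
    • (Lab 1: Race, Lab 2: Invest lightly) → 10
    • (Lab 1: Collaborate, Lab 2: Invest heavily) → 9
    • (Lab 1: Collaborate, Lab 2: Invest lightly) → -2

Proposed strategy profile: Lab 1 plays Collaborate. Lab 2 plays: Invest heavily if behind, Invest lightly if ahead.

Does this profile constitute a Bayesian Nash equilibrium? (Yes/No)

Lab 1 plays Collaborate: E[Collaborate] = 0.7·(4) + 0.3·(14) = 7; E[Race] = 2.6. Best-responding. ✓
Lab 2 (research lead behind), facing Collaborate: Invest heavily gives 12, Invest lightly gives -6. Proposed Invest heavily is best. ✓
Lab 2 (research lead ahead), facing Collaborate: Invest heavily gives 9, Invest lightly gives -2. Proposed Invest lightly is not best — profitable deviation exists. ✗

No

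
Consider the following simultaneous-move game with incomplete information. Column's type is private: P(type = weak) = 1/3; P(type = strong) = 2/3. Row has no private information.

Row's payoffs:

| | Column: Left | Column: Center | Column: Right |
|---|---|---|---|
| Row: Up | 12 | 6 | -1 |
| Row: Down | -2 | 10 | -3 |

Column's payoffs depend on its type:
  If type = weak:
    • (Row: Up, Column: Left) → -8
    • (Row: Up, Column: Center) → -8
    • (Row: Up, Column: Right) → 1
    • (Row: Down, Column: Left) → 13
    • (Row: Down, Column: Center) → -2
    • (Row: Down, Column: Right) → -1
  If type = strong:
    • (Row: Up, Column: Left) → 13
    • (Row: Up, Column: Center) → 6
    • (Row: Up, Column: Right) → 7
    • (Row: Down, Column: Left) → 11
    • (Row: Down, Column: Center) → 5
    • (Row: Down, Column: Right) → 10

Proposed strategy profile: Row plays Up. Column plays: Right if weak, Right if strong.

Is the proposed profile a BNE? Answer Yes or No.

No

Row plays Up: E[Up] = 1/3·(-1) + 2/3·(-1) = -1; E[Down] = -3. Best-responding. ✓
Column (type weak), facing Up: Left gives -8, Center gives -8, Right gives 1. Proposed Right is best. ✓
Column (type strong), facing Up: Left gives 13, Center gives 6, Right gives 7. Proposed Right is not best — profitable deviation exists. ✗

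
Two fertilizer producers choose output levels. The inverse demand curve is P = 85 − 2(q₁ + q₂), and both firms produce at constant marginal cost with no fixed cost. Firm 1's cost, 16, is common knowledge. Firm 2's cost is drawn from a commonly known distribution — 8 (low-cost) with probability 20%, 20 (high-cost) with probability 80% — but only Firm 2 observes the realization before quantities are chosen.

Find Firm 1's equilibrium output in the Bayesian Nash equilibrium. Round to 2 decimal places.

11.77

Firm 2 with cost c maximizes (85 − 2(q₁+q₂) − c)·q₂, giving q₂(c) = (85 − c − 2q₁)/4.
E[c₂] = 0.2·8 + 0.8·20 = 17.6
Firm 1's FOC against E[q₂] yields q₁ = (85 − 2·16 + E[c₂])/6 = (85 − 32 + 17.6)/6 = 11.7667.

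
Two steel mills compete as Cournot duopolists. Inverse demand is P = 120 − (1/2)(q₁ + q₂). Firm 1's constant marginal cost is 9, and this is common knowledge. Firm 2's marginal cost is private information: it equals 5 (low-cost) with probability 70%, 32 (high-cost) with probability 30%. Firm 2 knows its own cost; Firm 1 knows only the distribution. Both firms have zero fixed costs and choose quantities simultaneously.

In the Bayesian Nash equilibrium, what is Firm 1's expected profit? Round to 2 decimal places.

2944.00

Type-c best response for Firm 2: q₂(c) = (120 − c) − q₁/2.
Firm 1 maximizes expected profit; its first-order condition is 120 − q₁ − (1/2)E[q₂] − 9 = 0.
Substituting E[q₂] and solving: E[c₂] = 13.1, so q₁ = (120 − 2·9 + 13.1)/(3/2) = 76.7333.
E[P] = 120 − (1/2)·(q₁ + E[q₂]) = 47.3667; Firm 1's expected profit = (E[P] − 9)·q₁ = (47.3667 − 9)·76.7333 = 2944.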